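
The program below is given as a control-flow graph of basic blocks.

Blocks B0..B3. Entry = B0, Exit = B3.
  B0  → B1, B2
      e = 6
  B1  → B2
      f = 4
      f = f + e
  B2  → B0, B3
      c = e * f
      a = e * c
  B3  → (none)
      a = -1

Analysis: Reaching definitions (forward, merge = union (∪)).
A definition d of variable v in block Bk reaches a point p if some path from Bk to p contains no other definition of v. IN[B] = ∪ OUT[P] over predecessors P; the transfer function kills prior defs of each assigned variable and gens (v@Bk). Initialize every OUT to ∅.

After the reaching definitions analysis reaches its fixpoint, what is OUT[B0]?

Answer: {a@B2, c@B2, e@B0, f@B1}

Derivation:
Per-block solution:
  B0:   IN={a@B2, c@B2, e@B0, f@B1}   OUT={a@B2, c@B2, e@B0, f@B1}
  B1:   IN={a@B2, c@B2, e@B0, f@B1}   OUT={a@B2, c@B2, e@B0, f@B1}
  B2:   IN={a@B2, c@B2, e@B0, f@B1}   OUT={a@B2, c@B2, e@B0, f@B1}
  B3:   IN={a@B2, c@B2, e@B0, f@B1}   OUT={a@B3, c@B2, e@B0, f@B1}

Merge at B0 (entry node, so the boundary value {} is joined with the incoming edge(s)): IN[B0] = {} ⊔ OUT[B2] = {a@B2, c@B2, e@B0, f@B1}
Applying B0's transfer function to that IN value gives OUT[B0] (row B0 above).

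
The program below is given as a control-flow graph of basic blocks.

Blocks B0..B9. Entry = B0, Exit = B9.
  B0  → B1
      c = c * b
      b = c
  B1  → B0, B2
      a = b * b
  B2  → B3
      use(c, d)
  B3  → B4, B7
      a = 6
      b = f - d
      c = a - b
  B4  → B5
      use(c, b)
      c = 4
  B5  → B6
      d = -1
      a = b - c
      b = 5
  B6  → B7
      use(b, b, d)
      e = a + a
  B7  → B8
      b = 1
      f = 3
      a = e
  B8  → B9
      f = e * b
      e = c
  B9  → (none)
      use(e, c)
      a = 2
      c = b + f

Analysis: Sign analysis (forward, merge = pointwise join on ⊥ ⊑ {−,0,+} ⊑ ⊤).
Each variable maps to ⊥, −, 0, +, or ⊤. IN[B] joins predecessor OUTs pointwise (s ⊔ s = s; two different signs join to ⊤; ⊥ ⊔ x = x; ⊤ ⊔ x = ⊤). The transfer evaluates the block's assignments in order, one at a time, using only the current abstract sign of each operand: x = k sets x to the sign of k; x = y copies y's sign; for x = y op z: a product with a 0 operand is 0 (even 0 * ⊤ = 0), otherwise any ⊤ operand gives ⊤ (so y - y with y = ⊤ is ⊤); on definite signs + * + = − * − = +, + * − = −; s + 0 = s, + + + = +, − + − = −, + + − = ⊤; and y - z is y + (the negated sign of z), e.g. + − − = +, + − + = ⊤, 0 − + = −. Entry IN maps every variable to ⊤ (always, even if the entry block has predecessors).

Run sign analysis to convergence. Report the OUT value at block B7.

Fixpoint table:
  B0:   IN=(all ⊤)   OUT=(all ⊤)
  B1:   IN=(all ⊤)   OUT=(all ⊤)
  B2:   IN=(all ⊤)   OUT=(all ⊤)
  B3:   IN=(all ⊤)   OUT={a:+; rest ⊤}
  B4:   IN={a:+; rest ⊤}   OUT={a:+, c:+; rest ⊤}
  B5:   IN={a:+, c:+; rest ⊤}   OUT={b:+, c:+, d:-; rest ⊤}
  B6:   IN={b:+, c:+, d:-; rest ⊤}   OUT={b:+, c:+, d:-; rest ⊤}
  B7:   IN=(all ⊤)   OUT={b:+, f:+; rest ⊤}
  B8:   IN={b:+, f:+; rest ⊤}   OUT={b:+; rest ⊤}
  B9:   IN={b:+; rest ⊤}   OUT={a:+, b:+; rest ⊤}

Merge at B7: IN[B7] = OUT[B3] ⊔ OUT[B6] = {a: ⊤, b: ⊤, c: ⊤, d: ⊤, e: ⊤, f: ⊤}
Applying B7's transfer function to that IN value gives OUT[B7] (row B7 above).

Answer: {a: ⊤, b: +, c: ⊤, d: ⊤, e: ⊤, f: +}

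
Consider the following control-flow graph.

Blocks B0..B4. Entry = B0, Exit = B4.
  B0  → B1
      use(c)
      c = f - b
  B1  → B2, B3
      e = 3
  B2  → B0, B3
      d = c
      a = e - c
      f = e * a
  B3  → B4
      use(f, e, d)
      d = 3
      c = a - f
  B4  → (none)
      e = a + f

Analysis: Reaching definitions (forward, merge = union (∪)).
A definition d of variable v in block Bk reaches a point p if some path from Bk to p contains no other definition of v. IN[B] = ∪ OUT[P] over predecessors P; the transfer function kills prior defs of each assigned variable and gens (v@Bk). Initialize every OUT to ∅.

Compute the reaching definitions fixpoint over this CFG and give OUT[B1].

Answer: {a@B2, c@B0, d@B2, e@B1, f@B2}

Working:
Per-block solution:
  B0: | IN={a@B2, c@B0, d@B2, e@B1, f@B2} | OUT={a@B2, c@B0, d@B2, e@B1, f@B2}
  B1: | IN={a@B2, c@B0, d@B2, e@B1, f@B2} | OUT={a@B2, c@B0, d@B2, e@B1, f@B2}
  B2: | IN={a@B2, c@B0, d@B2, e@B1, f@B2} | OUT={a@B2, c@B0, d@B2, e@B1, f@B2}
  B3: | IN={a@B2, c@B0, d@B2, e@B1, f@B2} | OUT={a@B2, c@B3, d@B3, e@B1, f@B2}
  B4: | IN={a@B2, c@B3, d@B3, e@B1, f@B2} | OUT={a@B2, c@B3, d@B3, e@B4, f@B2}

Merge at B1: IN[B1] = OUT[B0] = {a@B2, c@B0, d@B2, e@B1, f@B2}
Applying B1's transfer function to that IN value gives OUT[B1] (row B1 above).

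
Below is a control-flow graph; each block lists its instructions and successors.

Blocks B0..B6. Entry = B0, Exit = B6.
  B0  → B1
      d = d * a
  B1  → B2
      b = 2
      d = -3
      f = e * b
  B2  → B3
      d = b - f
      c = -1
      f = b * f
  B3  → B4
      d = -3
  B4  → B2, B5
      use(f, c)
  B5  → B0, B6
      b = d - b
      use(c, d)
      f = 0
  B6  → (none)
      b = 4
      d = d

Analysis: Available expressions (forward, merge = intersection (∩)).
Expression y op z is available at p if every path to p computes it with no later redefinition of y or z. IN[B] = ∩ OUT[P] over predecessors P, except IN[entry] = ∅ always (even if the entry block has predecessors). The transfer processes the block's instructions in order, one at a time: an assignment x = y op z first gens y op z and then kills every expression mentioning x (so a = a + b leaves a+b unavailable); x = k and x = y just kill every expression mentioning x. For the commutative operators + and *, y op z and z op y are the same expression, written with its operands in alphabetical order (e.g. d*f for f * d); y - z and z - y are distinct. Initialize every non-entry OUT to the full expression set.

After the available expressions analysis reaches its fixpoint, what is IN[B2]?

Fixpoint table:
  B0: | IN={} | OUT={}
  B1: | IN={} | OUT={b*e}
  B2: | IN={b*e} | OUT={b*e}
  B3: | IN={b*e} | OUT={b*e}
  B4: | IN={b*e} | OUT={b*e}
  B5: | IN={b*e} | OUT={}
  B6: | IN={} | OUT={}

Merge at B2: IN[B2] = OUT[B1] ∩ OUT[B4] = {b*e}

Answer: {b*e}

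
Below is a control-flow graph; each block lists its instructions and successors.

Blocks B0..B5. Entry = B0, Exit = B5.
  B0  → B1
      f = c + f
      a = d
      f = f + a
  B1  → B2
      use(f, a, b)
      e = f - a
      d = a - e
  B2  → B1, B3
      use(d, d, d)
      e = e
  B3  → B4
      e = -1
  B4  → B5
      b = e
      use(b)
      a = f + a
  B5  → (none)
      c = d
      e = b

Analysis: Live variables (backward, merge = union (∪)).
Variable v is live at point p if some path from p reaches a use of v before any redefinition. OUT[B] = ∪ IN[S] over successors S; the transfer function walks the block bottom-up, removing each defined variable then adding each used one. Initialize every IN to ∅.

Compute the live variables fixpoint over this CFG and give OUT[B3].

Converged values:
  B0:   IN={b, c, d, f}   OUT={a, b, f}
  B1:   IN={a, b, f}   OUT={a, b, d, e, f}
  B2:   IN={a, b, d, e, f}   OUT={a, b, d, f}
  B3:   IN={a, d, f}   OUT={a, d, e, f}
  B4:   IN={a, d, e, f}   OUT={b, d}
  B5:   IN={b, d}   OUT={}

Merge at B3: OUT[B3] = IN[B4] = {a, d, e, f}

Answer: {a, d, e, f}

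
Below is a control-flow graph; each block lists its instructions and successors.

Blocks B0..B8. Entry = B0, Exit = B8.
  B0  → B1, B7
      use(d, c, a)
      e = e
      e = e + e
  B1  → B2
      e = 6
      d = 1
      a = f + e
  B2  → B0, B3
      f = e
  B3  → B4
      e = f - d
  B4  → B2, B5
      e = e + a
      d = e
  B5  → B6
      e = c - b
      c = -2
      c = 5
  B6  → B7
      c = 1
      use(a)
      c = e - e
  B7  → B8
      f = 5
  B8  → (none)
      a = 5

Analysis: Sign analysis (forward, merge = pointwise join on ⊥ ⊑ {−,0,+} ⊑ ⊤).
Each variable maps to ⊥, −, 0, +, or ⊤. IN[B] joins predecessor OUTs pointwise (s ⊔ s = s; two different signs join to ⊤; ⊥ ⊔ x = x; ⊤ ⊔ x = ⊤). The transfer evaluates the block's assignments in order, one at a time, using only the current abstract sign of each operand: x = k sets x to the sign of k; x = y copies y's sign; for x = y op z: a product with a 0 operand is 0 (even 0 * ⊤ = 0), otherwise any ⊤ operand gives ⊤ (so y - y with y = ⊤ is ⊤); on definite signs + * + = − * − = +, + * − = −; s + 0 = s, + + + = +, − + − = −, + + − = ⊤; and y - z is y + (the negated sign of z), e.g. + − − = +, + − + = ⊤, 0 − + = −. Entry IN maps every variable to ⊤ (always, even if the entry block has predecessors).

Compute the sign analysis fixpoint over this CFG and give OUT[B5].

Answer: {a: ⊤, b: ⊤, c: +, d: ⊤, e: ⊤, f: ⊤}

Trace:
Per-block solution:
  B0:   IN=(all ⊤)   OUT=(all ⊤)
  B1:   IN=(all ⊤)   OUT={d:+, e:+; rest ⊤}
  B2:   IN=(all ⊤)   OUT=(all ⊤)
  B3:   IN=(all ⊤)   OUT=(all ⊤)
  B4:   IN=(all ⊤)   OUT=(all ⊤)
  B5:   IN=(all ⊤)   OUT={c:+; rest ⊤}
  B6:   IN={c:+; rest ⊤}   OUT=(all ⊤)
  B7:   IN=(all ⊤)   OUT={f:+; rest ⊤}
  B8:   IN={f:+; rest ⊤}   OUT={a:+, f:+; rest ⊤}

Merge at B5: IN[B5] = OUT[B4] = {a: ⊤, b: ⊤, c: ⊤, d: ⊤, e: ⊤, f: ⊤}
Applying B5's transfer function to that IN value gives OUT[B5] (row B5 above).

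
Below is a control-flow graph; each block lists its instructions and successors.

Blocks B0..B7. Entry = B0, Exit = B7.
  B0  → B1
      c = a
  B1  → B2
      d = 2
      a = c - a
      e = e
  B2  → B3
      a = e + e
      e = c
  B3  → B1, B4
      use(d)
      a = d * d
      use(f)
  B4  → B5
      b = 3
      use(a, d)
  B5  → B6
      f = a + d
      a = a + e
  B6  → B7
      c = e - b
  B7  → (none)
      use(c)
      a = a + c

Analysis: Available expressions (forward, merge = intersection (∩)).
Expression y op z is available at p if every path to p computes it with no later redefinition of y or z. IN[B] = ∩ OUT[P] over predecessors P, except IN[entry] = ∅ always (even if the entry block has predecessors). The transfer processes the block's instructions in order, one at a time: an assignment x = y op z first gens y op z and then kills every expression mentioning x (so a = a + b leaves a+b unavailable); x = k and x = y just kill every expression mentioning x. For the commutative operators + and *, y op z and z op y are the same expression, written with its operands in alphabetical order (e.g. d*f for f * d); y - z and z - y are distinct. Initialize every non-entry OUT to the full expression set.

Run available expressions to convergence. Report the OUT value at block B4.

Answer: {d*d}

Derivation:
Fixpoint table:
  B0: | IN={} | OUT={}
  B1: | IN={} | OUT={}
  B2: | IN={} | OUT={}
  B3: | IN={} | OUT={d*d}
  B4: | IN={d*d} | OUT={d*d}
  B5: | IN={d*d} | OUT={d*d}
  B6: | IN={d*d} | OUT={d*d, e-b}
  B7: | IN={d*d, e-b} | OUT={d*d, e-b}

Merge at B4: IN[B4] = OUT[B3] = {d*d}
Applying B4's transfer function to that IN value gives OUT[B4] (row B4 above).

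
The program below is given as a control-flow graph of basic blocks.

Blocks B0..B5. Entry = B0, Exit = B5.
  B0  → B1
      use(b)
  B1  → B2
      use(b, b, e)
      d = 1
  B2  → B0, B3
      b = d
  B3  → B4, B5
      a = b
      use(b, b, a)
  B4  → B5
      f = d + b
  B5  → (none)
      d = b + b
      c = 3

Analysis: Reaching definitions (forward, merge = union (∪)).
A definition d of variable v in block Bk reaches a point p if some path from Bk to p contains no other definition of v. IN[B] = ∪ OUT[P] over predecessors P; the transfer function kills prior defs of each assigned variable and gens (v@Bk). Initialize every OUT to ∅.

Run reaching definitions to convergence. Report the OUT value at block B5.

Answer: {a@B3, b@B2, c@B5, d@B5, f@B4}

Derivation:
Converged values:
  B0: | IN={b@B2, d@B1} | OUT={b@B2, d@B1}
  B1: | IN={b@B2, d@B1} | OUT={b@B2, d@B1}
  B2: | IN={b@B2, d@B1} | OUT={b@B2, d@B1}
  B3: | IN={b@B2, d@B1} | OUT={a@B3, b@B2, d@B1}
  B4: | IN={a@B3, b@B2, d@B1} | OUT={a@B3, b@B2, d@B1, f@B4}
  B5: | IN={a@B3, b@B2, d@B1, f@B4} | OUT={a@B3, b@B2, c@B5, d@B5, f@B4}

Merge at B5: IN[B5] = OUT[B3] ⊔ OUT[B4] = {a@B3, b@B2, d@B1, f@B4}
Applying B5's transfer function to that IN value gives OUT[B5] (row B5 above).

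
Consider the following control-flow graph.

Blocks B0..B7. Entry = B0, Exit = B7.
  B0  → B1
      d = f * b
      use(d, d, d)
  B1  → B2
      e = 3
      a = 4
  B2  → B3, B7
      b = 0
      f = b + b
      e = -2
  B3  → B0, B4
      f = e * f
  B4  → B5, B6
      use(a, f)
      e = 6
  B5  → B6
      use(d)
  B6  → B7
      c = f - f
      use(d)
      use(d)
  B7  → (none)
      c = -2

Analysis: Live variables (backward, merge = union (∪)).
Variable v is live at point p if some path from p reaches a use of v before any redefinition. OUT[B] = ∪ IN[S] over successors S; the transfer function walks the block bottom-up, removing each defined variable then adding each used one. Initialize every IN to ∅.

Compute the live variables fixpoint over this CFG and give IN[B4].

Fixpoint table:
  B0:   IN={b, f}   OUT={d}
  B1:   IN={d}   OUT={a, d}
  B2:   IN={a, d}   OUT={a, b, d, e, f}
  B3:   IN={a, b, d, e, f}   OUT={a, b, d, f}
  B4:   IN={a, d, f}   OUT={d, f}
  B5:   IN={d, f}   OUT={d, f}
  B6:   IN={d, f}   OUT={}
  B7:   IN={}   OUT={}

Merge at B4: OUT[B4] = IN[B5] ⊔ IN[B6] = {d, f}
Applying B4's transfer function to that OUT value gives IN[B4] (row B4 above).

Answer: {a, d, f}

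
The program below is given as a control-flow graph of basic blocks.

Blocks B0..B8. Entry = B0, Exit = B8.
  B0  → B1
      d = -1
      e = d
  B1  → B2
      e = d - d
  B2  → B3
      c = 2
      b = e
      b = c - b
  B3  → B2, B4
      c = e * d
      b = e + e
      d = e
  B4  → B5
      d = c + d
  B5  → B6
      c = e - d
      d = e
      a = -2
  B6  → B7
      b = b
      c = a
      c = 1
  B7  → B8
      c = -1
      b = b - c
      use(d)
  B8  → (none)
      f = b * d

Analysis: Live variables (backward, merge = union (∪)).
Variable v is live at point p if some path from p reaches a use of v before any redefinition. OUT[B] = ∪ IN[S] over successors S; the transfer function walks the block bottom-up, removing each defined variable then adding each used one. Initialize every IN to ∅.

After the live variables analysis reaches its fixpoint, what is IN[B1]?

Converged values:
  B0: | IN={} | OUT={d}
  B1: | IN={d} | OUT={d, e}
  B2: | IN={d, e} | OUT={d, e}
  B3: | IN={d, e} | OUT={b, c, d, e}
  B4: | IN={b, c, d, e} | OUT={b, d, e}
  B5: | IN={b, d, e} | OUT={a, b, d}
  B6: | IN={a, b, d} | OUT={b, d}
  B7: | IN={b, d} | OUT={b, d}
  B8: | IN={b, d} | OUT={}

Merge at B1: OUT[B1] = IN[B2] = {d, e}
Applying B1's transfer function to that OUT value gives IN[B1] (row B1 above).

Answer: {d}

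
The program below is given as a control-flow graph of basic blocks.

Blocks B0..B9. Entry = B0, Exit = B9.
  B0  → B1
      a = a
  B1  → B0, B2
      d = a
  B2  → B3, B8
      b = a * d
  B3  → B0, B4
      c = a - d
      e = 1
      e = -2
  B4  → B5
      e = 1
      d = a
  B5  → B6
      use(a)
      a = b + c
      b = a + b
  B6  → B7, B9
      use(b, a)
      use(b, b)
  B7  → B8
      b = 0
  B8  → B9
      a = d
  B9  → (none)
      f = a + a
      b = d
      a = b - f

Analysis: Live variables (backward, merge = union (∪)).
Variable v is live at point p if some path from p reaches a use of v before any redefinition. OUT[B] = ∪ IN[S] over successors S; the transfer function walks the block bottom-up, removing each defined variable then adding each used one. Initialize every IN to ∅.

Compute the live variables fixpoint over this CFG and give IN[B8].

Fixpoint table:
  B0: | IN={a} | OUT={a}
  B1: | IN={a} | OUT={a, d}
  B2: | IN={a, d} | OUT={a, b, d}
  B3: | IN={a, b, d} | OUT={a, b, c}
  B4: | IN={a, b, c} | OUT={a, b, c, d}
  B5: | IN={a, b, c, d} | OUT={a, b, d}
  B6: | IN={a, b, d} | OUT={a, d}
  B7: | IN={d} | OUT={d}
  B8: | IN={d} | OUT={a, d}
  B9: | IN={a, d} | OUT={}

Merge at B8: OUT[B8] = IN[B9] = {a, d}
Applying B8's transfer function to that OUT value gives IN[B8] (row B8 above).

Answer: {d}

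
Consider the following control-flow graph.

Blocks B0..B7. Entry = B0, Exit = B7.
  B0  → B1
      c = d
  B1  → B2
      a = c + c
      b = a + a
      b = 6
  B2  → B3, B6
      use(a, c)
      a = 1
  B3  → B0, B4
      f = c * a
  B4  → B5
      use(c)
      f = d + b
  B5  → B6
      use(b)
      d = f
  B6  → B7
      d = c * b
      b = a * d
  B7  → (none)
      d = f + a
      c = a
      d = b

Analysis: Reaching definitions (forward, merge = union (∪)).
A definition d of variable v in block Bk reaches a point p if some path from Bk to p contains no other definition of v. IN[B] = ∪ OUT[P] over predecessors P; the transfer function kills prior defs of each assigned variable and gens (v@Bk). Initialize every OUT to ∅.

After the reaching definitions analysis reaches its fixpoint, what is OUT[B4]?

Answer: {a@B2, b@B1, c@B0, f@B4}

Trace:
Converged values:
  B0: | IN={a@B2, b@B1, c@B0, f@B3} | OUT={a@B2, b@B1, c@B0, f@B3}
  B1: | IN={a@B2, b@B1, c@B0, f@B3} | OUT={a@B1, b@B1, c@B0, f@B3}
  B2: | IN={a@B1, b@B1, c@B0, f@B3} | OUT={a@B2, b@B1, c@B0, f@B3}
  B3: | IN={a@B2, b@B1, c@B0, f@B3} | OUT={a@B2, b@B1, c@B0, f@B3}
  B4: | IN={a@B2, b@B1, c@B0, f@B3} | OUT={a@B2, b@B1, c@B0, f@B4}
  B5: | IN={a@B2, b@B1, c@B0, f@B4} | OUT={a@B2, b@B1, c@B0, d@B5, f@B4}
  B6: | IN={a@B2, b@B1, c@B0, d@B5, f@B3, f@B4} | OUT={a@B2, b@B6, c@B0, d@B6, f@B3, f@B4}
  B7: | IN={a@B2, b@B6, c@B0, d@B6, f@B3, f@B4} | OUT={a@B2, b@B6, c@B7, d@B7, f@B3, f@B4}

Merge at B4: IN[B4] = OUT[B3] = {a@B2, b@B1, c@B0, f@B3}
Applying B4's transfer function to that IN value gives OUT[B4] (row B4 above).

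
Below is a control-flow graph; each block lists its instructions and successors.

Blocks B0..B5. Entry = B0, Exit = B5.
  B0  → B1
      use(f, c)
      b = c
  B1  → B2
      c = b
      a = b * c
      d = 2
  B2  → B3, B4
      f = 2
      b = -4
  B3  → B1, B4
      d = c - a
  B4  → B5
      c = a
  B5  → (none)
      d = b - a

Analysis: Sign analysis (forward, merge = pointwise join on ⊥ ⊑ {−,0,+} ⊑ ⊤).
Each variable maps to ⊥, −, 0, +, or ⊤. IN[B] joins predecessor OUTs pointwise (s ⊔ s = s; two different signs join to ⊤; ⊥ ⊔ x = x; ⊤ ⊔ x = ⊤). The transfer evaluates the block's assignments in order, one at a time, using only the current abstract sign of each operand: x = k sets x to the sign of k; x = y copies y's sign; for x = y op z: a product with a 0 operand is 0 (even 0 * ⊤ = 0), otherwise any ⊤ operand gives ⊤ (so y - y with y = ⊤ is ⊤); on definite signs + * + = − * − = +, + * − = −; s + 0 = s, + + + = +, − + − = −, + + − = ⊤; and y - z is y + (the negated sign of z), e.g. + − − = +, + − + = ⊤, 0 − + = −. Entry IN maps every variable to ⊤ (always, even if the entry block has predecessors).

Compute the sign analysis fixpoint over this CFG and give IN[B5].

Answer: {a: ⊤, b: -, c: ⊤, d: ⊤, e: ⊤, f: +}

Derivation:
Converged values:
  B0:  IN=(all ⊤)  OUT=(all ⊤)
  B1:  IN=(all ⊤)  OUT={d:+; rest ⊤}
  B2:  IN={d:+; rest ⊤}  OUT={b:-, d:+, f:+; rest ⊤}
  B3:  IN={b:-, d:+, f:+; rest ⊤}  OUT={b:-, f:+; rest ⊤}
  B4:  IN={b:-, f:+; rest ⊤}  OUT={b:-, f:+; rest ⊤}
  B5:  IN={b:-, f:+; rest ⊤}  OUT={b:-, f:+; rest ⊤}

Merge at B5: IN[B5] = OUT[B4] = {a: ⊤, b: -, c: ⊤, d: ⊤, e: ⊤, f: +}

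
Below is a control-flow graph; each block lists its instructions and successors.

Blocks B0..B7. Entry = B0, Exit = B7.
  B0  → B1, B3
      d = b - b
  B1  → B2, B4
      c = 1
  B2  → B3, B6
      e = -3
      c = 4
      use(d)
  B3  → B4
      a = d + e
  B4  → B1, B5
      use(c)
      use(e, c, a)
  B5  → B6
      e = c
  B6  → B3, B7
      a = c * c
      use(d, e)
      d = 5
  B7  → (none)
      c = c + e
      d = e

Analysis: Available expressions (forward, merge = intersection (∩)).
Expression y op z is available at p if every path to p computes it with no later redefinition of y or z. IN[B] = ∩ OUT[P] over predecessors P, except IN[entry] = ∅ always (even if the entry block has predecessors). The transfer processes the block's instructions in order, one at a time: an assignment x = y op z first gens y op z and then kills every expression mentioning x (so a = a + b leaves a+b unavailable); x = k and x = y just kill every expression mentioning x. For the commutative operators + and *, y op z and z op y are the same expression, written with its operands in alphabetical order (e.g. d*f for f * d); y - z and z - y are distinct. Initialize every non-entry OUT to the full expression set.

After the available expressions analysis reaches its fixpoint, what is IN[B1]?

Converged values:
  B0: | IN={} | OUT={b-b}
  B1: | IN={b-b} | OUT={b-b}
  B2: | IN={b-b} | OUT={b-b}
  B3: | IN={b-b} | OUT={b-b, d+e}
  B4: | IN={b-b} | OUT={b-b}
  B5: | IN={b-b} | OUT={b-b}
  B6: | IN={b-b} | OUT={b-b, c*c}
  B7: | IN={b-b, c*c} | OUT={b-b}

Merge at B1: IN[B1] = OUT[B0] ∩ OUT[B4] = {b-b}

Answer: {b-b}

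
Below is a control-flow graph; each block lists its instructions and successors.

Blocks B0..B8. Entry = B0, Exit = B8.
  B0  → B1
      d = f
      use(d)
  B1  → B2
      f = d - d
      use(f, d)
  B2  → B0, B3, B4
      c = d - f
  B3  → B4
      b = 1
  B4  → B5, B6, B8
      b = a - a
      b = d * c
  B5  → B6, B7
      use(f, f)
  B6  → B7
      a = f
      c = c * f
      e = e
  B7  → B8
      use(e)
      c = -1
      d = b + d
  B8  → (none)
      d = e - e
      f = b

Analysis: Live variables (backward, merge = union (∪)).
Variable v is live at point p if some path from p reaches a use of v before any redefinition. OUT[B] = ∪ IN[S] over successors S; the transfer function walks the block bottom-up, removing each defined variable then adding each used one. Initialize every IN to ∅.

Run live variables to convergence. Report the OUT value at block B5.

Answer: {b, c, d, e, f}

Trace:
Fixpoint table:
  B0:  IN={a, e, f}  OUT={a, d, e}
  B1:  IN={a, d, e}  OUT={a, d, e, f}
  B2:  IN={a, d, e, f}  OUT={a, c, d, e, f}
  B3:  IN={a, c, d, e, f}  OUT={a, c, d, e, f}
  B4:  IN={a, c, d, e, f}  OUT={b, c, d, e, f}
  B5:  IN={b, c, d, e, f}  OUT={b, c, d, e, f}
  B6:  IN={b, c, d, e, f}  OUT={b, d, e}
  B7:  IN={b, d, e}  OUT={b, e}
  B8:  IN={b, e}  OUT={}

Merge at B5: OUT[B5] = IN[B6] ⊔ IN[B7] = {b, c, d, e, f}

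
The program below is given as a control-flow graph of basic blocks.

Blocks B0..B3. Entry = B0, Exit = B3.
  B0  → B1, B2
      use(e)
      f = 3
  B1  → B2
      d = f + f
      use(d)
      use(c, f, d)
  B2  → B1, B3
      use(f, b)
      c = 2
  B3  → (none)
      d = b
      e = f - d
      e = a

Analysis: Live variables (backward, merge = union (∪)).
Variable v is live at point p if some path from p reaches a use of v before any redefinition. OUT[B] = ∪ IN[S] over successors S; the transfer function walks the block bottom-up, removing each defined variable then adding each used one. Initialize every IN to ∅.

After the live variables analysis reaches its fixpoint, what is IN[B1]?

Answer: {a, b, c, f}

Trace:
Fixpoint table:
  B0: | IN={a, b, c, e} | OUT={a, b, c, f}
  B1: | IN={a, b, c, f} | OUT={a, b, f}
  B2: | IN={a, b, f} | OUT={a, b, c, f}
  B3: | IN={a, b, f} | OUT={}

Merge at B1: OUT[B1] = IN[B2] = {a, b, f}
Applying B1's transfer function to that OUT value gives IN[B1] (row B1 above).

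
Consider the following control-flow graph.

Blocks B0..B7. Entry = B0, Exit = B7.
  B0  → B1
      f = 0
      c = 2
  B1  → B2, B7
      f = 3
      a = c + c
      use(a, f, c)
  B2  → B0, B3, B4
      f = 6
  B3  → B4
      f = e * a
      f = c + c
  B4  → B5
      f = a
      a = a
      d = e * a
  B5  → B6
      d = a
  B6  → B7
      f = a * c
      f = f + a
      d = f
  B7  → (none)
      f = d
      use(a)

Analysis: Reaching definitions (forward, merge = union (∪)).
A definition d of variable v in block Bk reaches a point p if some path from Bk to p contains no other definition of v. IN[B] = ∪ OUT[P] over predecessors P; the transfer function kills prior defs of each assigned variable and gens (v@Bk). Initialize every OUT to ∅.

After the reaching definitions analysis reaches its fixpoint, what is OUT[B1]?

Per-block solution:
  B0:   IN={a@B1, c@B0, f@B2}   OUT={a@B1, c@B0, f@B0}
  B1:   IN={a@B1, c@B0, f@B0}   OUT={a@B1, c@B0, f@B1}
  B2:   IN={a@B1, c@B0, f@B1}   OUT={a@B1, c@B0, f@B2}
  B3:   IN={a@B1, c@B0, f@B2}   OUT={a@B1, c@B0, f@B3}
  B4:   IN={a@B1, c@B0, f@B2, f@B3}   OUT={a@B4, c@B0, d@B4, f@B4}
  B5:   IN={a@B4, c@B0, d@B4, f@B4}   OUT={a@B4, c@B0, d@B5, f@B4}
  B6:   IN={a@B4, c@B0, d@B5, f@B4}   OUT={a@B4, c@B0, d@B6, f@B6}
  B7:   IN={a@B1, a@B4, c@B0, d@B6, f@B1, f@B6}   OUT={a@B1, a@B4, c@B0, d@B6, f@B7}

Merge at B1: IN[B1] = OUT[B0] = {a@B1, c@B0, f@B0}
Applying B1's transfer function to that IN value gives OUT[B1] (row B1 above).

Answer: {a@B1, c@B0, f@B1}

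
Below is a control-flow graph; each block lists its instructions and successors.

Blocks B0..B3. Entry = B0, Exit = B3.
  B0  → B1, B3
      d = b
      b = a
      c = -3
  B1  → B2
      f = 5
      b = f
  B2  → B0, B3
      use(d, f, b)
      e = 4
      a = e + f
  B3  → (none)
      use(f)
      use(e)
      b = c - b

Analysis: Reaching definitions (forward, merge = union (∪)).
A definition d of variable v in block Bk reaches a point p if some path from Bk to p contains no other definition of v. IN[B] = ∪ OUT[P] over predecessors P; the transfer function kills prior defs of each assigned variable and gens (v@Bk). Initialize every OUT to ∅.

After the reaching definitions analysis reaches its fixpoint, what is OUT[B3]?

Answer: {a@B2, b@B3, c@B0, d@B0, e@B2, f@B1}

Trace:
Converged values:
  B0:  IN={a@B2, b@B1, c@B0, d@B0, e@B2, f@B1}  OUT={a@B2, b@B0, c@B0, d@B0, e@B2, f@B1}
  B1:  IN={a@B2, b@B0, c@B0, d@B0, e@B2, f@B1}  OUT={a@B2, b@B1, c@B0, d@B0, e@B2, f@B1}
  B2:  IN={a@B2, b@B1, c@B0, d@B0, e@B2, f@B1}  OUT={a@B2, b@B1, c@B0, d@B0, e@B2, f@B1}
  B3:  IN={a@B2, b@B0, b@B1, c@B0, d@B0, e@B2, f@B1}  OUT={a@B2, b@B3, c@B0, d@B0, e@B2, f@B1}

Merge at B3: IN[B3] = OUT[B0] ⊔ OUT[B2] = {a@B2, b@B0, b@B1, c@B0, d@B0, e@B2, f@B1}
Applying B3's transfer function to that IN value gives OUT[B3] (row B3 above).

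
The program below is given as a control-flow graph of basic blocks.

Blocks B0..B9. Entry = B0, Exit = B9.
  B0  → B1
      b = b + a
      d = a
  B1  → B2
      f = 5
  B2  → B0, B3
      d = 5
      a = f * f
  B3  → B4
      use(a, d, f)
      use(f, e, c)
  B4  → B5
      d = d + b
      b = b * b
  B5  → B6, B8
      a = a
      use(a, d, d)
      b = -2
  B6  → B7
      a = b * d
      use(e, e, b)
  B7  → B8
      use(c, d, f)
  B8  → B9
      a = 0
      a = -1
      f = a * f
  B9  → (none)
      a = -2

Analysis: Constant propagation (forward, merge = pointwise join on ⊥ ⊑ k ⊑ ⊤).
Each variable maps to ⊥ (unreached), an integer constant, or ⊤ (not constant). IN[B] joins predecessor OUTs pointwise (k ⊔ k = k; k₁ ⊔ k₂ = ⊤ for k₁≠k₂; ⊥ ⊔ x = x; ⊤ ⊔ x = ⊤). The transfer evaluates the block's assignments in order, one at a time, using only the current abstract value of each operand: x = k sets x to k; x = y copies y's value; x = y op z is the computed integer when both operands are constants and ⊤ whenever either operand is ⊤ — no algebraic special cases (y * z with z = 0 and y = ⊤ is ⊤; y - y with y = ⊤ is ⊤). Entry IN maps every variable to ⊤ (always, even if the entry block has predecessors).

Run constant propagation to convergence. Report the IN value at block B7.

Per-block solution:
  B0: | IN=(all ⊤) | OUT=(all ⊤)
  B1: | IN=(all ⊤) | OUT={f:5; rest ⊤}
  B2: | IN={f:5; rest ⊤} | OUT={a:25, d:5, f:5; rest ⊤}
  B3: | IN={a:25, d:5, f:5; rest ⊤} | OUT={a:25, d:5, f:5; rest ⊤}
  B4: | IN={a:25, d:5, f:5; rest ⊤} | OUT={a:25, f:5; rest ⊤}
  B5: | IN={a:25, f:5; rest ⊤} | OUT={a:25, b:-2, f:5; rest ⊤}
  B6: | IN={a:25, b:-2, f:5; rest ⊤} | OUT={b:-2, f:5; rest ⊤}
  B7: | IN={b:-2, f:5; rest ⊤} | OUT={b:-2, f:5; rest ⊤}
  B8: | IN={b:-2, f:5; rest ⊤} | OUT={a:-1, b:-2, f:-5; rest ⊤}
  B9: | IN={a:-1, b:-2, f:-5; rest ⊤} | OUT={a:-2, b:-2, f:-5; rest ⊤}

Merge at B7: IN[B7] = OUT[B6] = {a: ⊤, b: -2, c: ⊤, d: ⊤, e: ⊤, f: 5}

Answer: {a: ⊤, b: -2, c: ⊤, d: ⊤, e: ⊤, f: 5}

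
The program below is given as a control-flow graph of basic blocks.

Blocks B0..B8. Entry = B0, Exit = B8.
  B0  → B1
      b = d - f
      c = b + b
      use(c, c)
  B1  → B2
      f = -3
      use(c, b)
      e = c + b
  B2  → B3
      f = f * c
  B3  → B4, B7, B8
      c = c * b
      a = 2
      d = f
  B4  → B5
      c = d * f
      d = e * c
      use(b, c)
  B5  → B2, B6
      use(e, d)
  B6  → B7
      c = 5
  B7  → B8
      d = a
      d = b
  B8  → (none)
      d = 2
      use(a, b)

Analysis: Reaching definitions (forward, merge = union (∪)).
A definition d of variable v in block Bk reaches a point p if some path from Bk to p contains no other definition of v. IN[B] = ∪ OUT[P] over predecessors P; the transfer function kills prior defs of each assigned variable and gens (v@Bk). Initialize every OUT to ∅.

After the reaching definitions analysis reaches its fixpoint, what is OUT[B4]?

Answer: {a@B3, b@B0, c@B4, d@B4, e@B1, f@B2}

Derivation:
Per-block solution:
  B0:  IN={}  OUT={b@B0, c@B0}
  B1:  IN={b@B0, c@B0}  OUT={b@B0, c@B0, e@B1, f@B1}
  B2:  IN={a@B3, b@B0, c@B0, c@B4, d@B4, e@B1, f@B1, f@B2}  OUT={a@B3, b@B0, c@B0, c@B4, d@B4, e@B1, f@B2}
  B3:  IN={a@B3, b@B0, c@B0, c@B4, d@B4, e@B1, f@B2}  OUT={a@B3, b@B0, c@B3, d@B3, e@B1, f@B2}
  B4:  IN={a@B3, b@B0, c@B3, d@B3, e@B1, f@B2}  OUT={a@B3, b@B0, c@B4, d@B4, e@B1, f@B2}
  B5:  IN={a@B3, b@B0, c@B4, d@B4, e@B1, f@B2}  OUT={a@B3, b@B0, c@B4, d@B4, e@B1, f@B2}
  B6:  IN={a@B3, b@B0, c@B4, d@B4, e@B1, f@B2}  OUT={a@B3, b@B0, c@B6, d@B4, e@B1, f@B2}
  B7:  IN={a@B3, b@B0, c@B3, c@B6, d@B3, d@B4, e@B1, f@B2}  OUT={a@B3, b@B0, c@B3, c@B6, d@B7, e@B1, f@B2}
  B8:  IN={a@B3, b@B0, c@B3, c@B6, d@B3, d@B7, e@B1, f@B2}  OUT={a@B3, b@B0, c@B3, c@B6, d@B8, e@B1, f@B2}

Merge at B4: IN[B4] = OUT[B3] = {a@B3, b@B0, c@B3, d@B3, e@B1, f@B2}
Applying B4's transfer function to that IN value gives OUT[B4] (row B4 above).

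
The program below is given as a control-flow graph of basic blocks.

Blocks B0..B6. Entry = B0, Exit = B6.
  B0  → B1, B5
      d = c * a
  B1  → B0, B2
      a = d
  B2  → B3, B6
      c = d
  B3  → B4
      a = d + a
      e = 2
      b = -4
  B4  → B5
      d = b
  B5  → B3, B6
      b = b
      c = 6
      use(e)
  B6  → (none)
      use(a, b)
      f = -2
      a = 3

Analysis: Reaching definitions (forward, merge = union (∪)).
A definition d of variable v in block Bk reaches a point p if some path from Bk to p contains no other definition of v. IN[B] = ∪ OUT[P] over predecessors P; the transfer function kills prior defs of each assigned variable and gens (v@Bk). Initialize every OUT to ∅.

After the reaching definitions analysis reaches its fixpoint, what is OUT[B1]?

Answer: {a@B1, d@B0}

Working:
Fixpoint table:
  B0:  IN={a@B1, d@B0}  OUT={a@B1, d@B0}
  B1:  IN={a@B1, d@B0}  OUT={a@B1, d@B0}
  B2:  IN={a@B1, d@B0}  OUT={a@B1, c@B2, d@B0}
  B3:  IN={a@B1, a@B3, b@B5, c@B2, c@B5, d@B0, d@B4, e@B3}  OUT={a@B3, b@B3, c@B2, c@B5, d@B0, d@B4, e@B3}
  B4:  IN={a@B3, b@B3, c@B2, c@B5, d@B0, d@B4, e@B3}  OUT={a@B3, b@B3, c@B2, c@B5, d@B4, e@B3}
  B5:  IN={a@B1, a@B3, b@B3, c@B2, c@B5, d@B0, d@B4, e@B3}  OUT={a@B1, a@B3, b@B5, c@B5, d@B0, d@B4, e@B3}
  B6:  IN={a@B1, a@B3, b@B5, c@B2, c@B5, d@B0, d@B4, e@B3}  OUT={a@B6, b@B5, c@B2, c@B5, d@B0, d@B4, e@B3, f@B6}

Merge at B1: IN[B1] = OUT[B0] = {a@B1, d@B0}
Applying B1's transfer function to that IN value gives OUT[B1] (row B1 above).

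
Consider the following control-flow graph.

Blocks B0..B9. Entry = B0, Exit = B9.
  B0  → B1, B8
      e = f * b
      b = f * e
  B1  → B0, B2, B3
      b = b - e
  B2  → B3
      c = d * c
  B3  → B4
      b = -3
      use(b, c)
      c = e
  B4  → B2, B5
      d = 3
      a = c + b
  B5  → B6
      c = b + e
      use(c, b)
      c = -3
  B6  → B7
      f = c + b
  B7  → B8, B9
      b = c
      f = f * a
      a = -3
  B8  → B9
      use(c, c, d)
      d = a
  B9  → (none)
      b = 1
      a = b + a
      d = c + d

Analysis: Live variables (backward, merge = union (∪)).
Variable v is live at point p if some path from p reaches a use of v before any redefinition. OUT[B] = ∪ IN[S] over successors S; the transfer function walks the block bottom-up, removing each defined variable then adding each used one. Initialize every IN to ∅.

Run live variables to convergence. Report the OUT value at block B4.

Answer: {a, b, c, d, e}

Trace:
Converged values:
  B0:  IN={a, b, c, d, f}  OUT={a, b, c, d, e, f}
  B1:  IN={a, b, c, d, e, f}  OUT={a, b, c, d, e, f}
  B2:  IN={c, d, e}  OUT={c, e}
  B3:  IN={c, e}  OUT={b, c, e}
  B4:  IN={b, c, e}  OUT={a, b, c, d, e}
  B5:  IN={a, b, d, e}  OUT={a, b, c, d}
  B6:  IN={a, b, c, d}  OUT={a, c, d, f}
  B7:  IN={a, c, d, f}  OUT={a, c, d}
  B8:  IN={a, c, d}  OUT={a, c, d}
  B9:  IN={a, c, d}  OUT={}

Merge at B4: OUT[B4] = IN[B2] ⊔ IN[B5] = {a, b, c, d, e}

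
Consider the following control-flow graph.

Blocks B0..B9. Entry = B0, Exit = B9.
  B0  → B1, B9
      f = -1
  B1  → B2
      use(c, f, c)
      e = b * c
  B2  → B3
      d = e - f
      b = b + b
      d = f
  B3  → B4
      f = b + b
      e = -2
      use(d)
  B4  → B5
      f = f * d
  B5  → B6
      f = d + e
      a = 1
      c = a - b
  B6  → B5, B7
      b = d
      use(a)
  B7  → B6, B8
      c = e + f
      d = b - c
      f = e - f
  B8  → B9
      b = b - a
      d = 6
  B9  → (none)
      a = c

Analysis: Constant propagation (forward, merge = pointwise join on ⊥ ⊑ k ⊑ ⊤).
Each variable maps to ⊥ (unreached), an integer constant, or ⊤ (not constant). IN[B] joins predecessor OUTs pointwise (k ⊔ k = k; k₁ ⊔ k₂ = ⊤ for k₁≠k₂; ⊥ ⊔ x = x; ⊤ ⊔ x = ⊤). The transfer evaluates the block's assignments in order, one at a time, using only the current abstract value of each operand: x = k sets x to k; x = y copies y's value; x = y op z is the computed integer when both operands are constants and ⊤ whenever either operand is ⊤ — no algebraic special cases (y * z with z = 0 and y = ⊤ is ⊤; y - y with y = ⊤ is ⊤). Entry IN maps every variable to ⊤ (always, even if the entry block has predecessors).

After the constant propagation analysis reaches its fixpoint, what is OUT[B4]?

Answer: {a: ⊤, b: ⊤, c: ⊤, d: -1, e: -2, f: ⊤}

Working:
Fixpoint table:
  B0:   IN=(all ⊤)   OUT={f:-1; rest ⊤}
  B1:   IN={f:-1; rest ⊤}   OUT={f:-1; rest ⊤}
  B2:   IN={f:-1; rest ⊤}   OUT={d:-1, f:-1; rest ⊤}
  B3:   IN={d:-1, f:-1; rest ⊤}   OUT={d:-1, e:-2; rest ⊤}
  B4:   IN={d:-1, e:-2; rest ⊤}   OUT={d:-1, e:-2; rest ⊤}
  B5:   IN={e:-2; rest ⊤}   OUT={a:1, e:-2; rest ⊤}
  B6:   IN={a:1, e:-2; rest ⊤}   OUT={a:1, e:-2; rest ⊤}
  B7:   IN={a:1, e:-2; rest ⊤}   OUT={a:1, e:-2; rest ⊤}
  B8:   IN={a:1, e:-2; rest ⊤}   OUT={a:1, d:6, e:-2; rest ⊤}
  B9:   IN=(all ⊤)   OUT=(all ⊤)

Merge at B4: IN[B4] = OUT[B3] = {a: ⊤, b: ⊤, c: ⊤, d: -1, e: -2, f: ⊤}
Applying B4's transfer function to that IN value gives OUT[B4] (row B4 above).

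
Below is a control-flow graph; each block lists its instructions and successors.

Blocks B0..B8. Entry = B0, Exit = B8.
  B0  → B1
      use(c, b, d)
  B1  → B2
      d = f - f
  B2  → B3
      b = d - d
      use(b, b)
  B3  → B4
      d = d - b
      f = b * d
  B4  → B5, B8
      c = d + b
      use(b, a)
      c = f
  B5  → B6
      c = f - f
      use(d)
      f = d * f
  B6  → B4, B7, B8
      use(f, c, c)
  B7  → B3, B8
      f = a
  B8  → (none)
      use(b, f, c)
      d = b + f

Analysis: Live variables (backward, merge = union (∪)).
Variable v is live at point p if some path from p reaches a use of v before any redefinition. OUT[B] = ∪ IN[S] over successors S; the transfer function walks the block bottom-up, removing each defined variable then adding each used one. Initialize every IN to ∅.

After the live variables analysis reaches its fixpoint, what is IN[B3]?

Fixpoint table:
  B0: | IN={a, b, c, d, f} | OUT={a, f}
  B1: | IN={a, f} | OUT={a, d}
  B2: | IN={a, d} | OUT={a, b, d}
  B3: | IN={a, b, d} | OUT={a, b, d, f}
  B4: | IN={a, b, d, f} | OUT={a, b, c, d, f}
  B5: | IN={a, b, d, f} | OUT={a, b, c, d, f}
  B6: | IN={a, b, c, d, f} | OUT={a, b, c, d, f}
  B7: | IN={a, b, c, d} | OUT={a, b, c, d, f}
  B8: | IN={b, c, f} | OUT={}

Merge at B3: OUT[B3] = IN[B4] = {a, b, d, f}
Applying B3's transfer function to that OUT value gives IN[B3] (row B3 above).

Answer: {a, b, d}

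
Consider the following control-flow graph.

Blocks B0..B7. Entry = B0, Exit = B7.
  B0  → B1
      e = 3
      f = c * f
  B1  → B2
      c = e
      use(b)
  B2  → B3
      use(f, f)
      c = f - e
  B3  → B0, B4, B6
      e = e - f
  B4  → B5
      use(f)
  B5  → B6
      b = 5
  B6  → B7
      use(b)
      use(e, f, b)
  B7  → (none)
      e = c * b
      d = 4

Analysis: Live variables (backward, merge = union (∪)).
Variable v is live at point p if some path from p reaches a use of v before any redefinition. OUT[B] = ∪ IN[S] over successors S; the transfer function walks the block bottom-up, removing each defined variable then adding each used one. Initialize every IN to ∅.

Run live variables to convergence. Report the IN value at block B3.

Fixpoint table:
  B0:  IN={b, c, f}  OUT={b, e, f}
  B1:  IN={b, e, f}  OUT={b, e, f}
  B2:  IN={b, e, f}  OUT={b, c, e, f}
  B3:  IN={b, c, e, f}  OUT={b, c, e, f}
  B4:  IN={c, e, f}  OUT={c, e, f}
  B5:  IN={c, e, f}  OUT={b, c, e, f}
  B6:  IN={b, c, e, f}  OUT={b, c}
  B7:  IN={b, c}  OUT={}

Merge at B3: OUT[B3] = IN[B0] ⊔ IN[B4] ⊔ IN[B6] = {b, c, e, f}
Applying B3's transfer function to that OUT value gives IN[B3] (row B3 above).

Answer: {b, c, e, f}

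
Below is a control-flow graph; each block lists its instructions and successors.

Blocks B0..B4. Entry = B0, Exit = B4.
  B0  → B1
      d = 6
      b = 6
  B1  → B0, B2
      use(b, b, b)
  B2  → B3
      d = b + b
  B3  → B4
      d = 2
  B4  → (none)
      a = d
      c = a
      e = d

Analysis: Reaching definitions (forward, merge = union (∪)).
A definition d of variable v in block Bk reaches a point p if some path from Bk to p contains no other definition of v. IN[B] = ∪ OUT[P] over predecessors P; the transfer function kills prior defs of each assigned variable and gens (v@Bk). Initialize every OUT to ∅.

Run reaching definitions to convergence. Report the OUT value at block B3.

Answer: {b@B0, d@B3}

Trace:
Fixpoint table:
  B0: | IN={b@B0, d@B0} | OUT={b@B0, d@B0}
  B1: | IN={b@B0, d@B0} | OUT={b@B0, d@B0}
  B2: | IN={b@B0, d@B0} | OUT={b@B0, d@B2}
  B3: | IN={b@B0, d@B2} | OUT={b@B0, d@B3}
  B4: | IN={b@B0, d@B3} | OUT={a@B4, b@B0, c@B4, d@B3, e@B4}

Merge at B3: IN[B3] = OUT[B2] = {b@B0, d@B2}
Applying B3's transfer function to that IN value gives OUT[B3] (row B3 above).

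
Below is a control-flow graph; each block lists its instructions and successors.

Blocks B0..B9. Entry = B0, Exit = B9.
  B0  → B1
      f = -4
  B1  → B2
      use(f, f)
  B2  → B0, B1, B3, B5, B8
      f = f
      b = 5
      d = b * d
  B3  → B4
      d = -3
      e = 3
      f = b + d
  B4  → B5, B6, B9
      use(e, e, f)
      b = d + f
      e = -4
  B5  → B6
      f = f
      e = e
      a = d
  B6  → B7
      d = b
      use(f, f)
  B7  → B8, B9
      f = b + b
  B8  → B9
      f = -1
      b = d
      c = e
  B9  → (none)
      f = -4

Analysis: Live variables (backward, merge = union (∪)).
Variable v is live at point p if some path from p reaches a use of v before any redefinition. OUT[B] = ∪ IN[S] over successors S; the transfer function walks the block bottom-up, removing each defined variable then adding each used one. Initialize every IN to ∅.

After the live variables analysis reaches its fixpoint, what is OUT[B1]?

Answer: {d, e, f}

Derivation:
Converged values:
  B0:   IN={d, e}   OUT={d, e, f}
  B1:   IN={d, e, f}   OUT={d, e, f}
  B2:   IN={d, e, f}   OUT={b, d, e, f}
  B3:   IN={b}   OUT={d, e, f}
  B4:   IN={d, e, f}   OUT={b, d, e, f}
  B5:   IN={b, d, e, f}   OUT={b, e, f}
  B6:   IN={b, e, f}   OUT={b, d, e}
  B7:   IN={b, d, e}   OUT={d, e}
  B8:   IN={d, e}   OUT={}
  B9:   IN={}   OUT={}

Merge at B1: OUT[B1] = IN[B2] = {d, e, f}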